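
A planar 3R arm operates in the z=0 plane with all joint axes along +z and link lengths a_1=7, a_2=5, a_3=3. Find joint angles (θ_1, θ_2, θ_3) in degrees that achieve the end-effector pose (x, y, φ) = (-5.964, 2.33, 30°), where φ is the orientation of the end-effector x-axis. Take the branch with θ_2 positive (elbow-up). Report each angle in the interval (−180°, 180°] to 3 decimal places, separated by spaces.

wrist centre = target − a_3·(cos φ, sin φ) = (-8.5621, 0.8300)
cos θ_2 = (73.9980−7²−5²)/(2·7·5) = -0.0000; θ_2 = 90.0016° (elbow-up)
β = atan2(0.8300,-8.5621) = 174.4631°; ψ = atan2(5.0000,6.9999) = 35.5382°
θ_1 = β − ψ = 138.9249°
θ_3 = φ − θ_1 − θ_2 = 161.0735° (wrapped to (-180°,180°])

138.925 90.002 161.074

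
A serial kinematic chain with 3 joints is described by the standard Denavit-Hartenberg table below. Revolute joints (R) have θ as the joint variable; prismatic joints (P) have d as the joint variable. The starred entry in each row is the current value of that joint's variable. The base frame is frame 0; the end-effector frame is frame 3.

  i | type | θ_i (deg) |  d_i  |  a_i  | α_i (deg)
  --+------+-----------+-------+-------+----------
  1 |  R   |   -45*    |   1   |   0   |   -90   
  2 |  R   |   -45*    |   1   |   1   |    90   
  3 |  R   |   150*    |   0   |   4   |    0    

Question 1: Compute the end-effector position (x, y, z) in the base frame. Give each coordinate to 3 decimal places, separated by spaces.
0.889 3.353 -0.742

after link 1: o_1 = (0.0000, 0.0000, 1.0000)
after link 2: o_2 = (1.2071, 0.2071, 1.7071)
after link 3: o_3 = (0.8893, 3.3534, -0.7424)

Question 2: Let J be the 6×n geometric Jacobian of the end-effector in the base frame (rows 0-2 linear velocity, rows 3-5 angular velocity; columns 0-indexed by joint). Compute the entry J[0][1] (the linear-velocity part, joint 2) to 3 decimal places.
-1.232

axis z_1 = (0.7071,0.7071,0.0000); lever o_n−o_1 = (0.8893,3.3534,-1.7424)
cross product → J_v[:, 1] = (-1.2321,1.2321,1.7424)
J_ω[:, 1] = z_1
entry J[0][1] = -1.2321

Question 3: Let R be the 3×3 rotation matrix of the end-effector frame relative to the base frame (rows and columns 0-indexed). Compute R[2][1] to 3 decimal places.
End-effector y-axis (col 1 of R) = (-0.8624,-0.3624,-0.3536)
R[2][1] = -0.3536

-0.354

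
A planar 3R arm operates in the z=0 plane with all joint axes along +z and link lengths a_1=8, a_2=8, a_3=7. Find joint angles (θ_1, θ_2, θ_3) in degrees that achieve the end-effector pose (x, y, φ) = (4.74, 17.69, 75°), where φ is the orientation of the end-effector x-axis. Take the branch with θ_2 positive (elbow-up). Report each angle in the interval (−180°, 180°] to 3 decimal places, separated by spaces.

wrist centre = target − a_3·(cos φ, sin φ) = (2.9283, 10.9285)
cos θ_2 = (128.0073−8²−8²)/(2·8·8) = 0.0001; θ_2 = 89.9967° (elbow-up)
β = atan2(10.9285,2.9283) = 75.0001°; ψ = atan2(8.0000,8.0005) = 44.9984°
θ_1 = β − ψ = 30.0017°
θ_3 = φ − θ_1 − θ_2 = -44.9985° (wrapped to (-180°,180°])

30.002 89.997 -44.998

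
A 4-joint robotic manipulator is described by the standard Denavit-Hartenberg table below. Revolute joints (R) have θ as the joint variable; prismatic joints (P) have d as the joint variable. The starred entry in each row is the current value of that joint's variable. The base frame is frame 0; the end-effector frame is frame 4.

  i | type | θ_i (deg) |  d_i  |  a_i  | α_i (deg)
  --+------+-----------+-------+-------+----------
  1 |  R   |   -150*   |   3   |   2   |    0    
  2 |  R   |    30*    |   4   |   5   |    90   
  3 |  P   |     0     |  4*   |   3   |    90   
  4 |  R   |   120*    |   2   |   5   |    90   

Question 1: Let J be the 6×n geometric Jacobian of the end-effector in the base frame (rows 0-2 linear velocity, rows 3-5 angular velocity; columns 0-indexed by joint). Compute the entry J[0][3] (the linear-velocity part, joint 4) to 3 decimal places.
axis z_3 = (-0.0000,0.0000,-1.0000); lever o_n−o_3 = (-2.5000,4.3301,-2.0000)
cross product → J_v[:, 3] = (4.3301,2.5000,-0.0000)
J_ω[:, 3] = z_3
entry J[0][3] = 4.3301

4.330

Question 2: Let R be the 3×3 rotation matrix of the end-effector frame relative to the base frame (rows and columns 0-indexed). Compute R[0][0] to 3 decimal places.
End-effector x-axis (col 0 of R) = (-0.5000,0.8660,0.0000)
R[0][0] = -0.5000

-0.500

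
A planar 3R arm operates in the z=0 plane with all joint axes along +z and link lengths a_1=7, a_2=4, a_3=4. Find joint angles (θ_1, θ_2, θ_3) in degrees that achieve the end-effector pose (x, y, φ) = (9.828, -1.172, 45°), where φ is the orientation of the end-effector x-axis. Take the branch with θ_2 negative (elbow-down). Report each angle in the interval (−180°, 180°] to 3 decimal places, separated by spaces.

-0.003 -90.003 135.006

wrist centre = target − a_3·(cos φ, sin φ) = (6.9996, -4.0004)
cos θ_2 = (64.9974−7²−4²)/(2·7·4) = -0.0000; θ_2 = -90.0026° (elbow-down)
β = atan2(-4.0004,6.9996) = -29.7490°; ψ = atan2(-4.0000,6.9998) = -29.7455°
θ_1 = β − ψ = -0.0035°
θ_3 = φ − θ_1 − θ_2 = 135.0061° (wrapped to (-180°,180°])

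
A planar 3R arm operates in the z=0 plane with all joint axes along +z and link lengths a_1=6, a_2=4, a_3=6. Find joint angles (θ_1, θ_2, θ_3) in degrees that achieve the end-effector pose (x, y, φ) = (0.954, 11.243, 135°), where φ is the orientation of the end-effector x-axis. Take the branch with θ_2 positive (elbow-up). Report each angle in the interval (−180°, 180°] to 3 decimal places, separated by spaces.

wrist centre = target − a_3·(cos φ, sin φ) = (5.1966, 7.0004)
cos θ_2 = (76.0101−6²−4²)/(2·6·4) = 0.5002; θ_2 = 59.9861° (elbow-up)
β = atan2(7.0004,5.1966) = 53.4121°; ψ = atan2(3.4636,8.0008) = 23.4081°
θ_1 = β − ψ = 30.0040°
θ_3 = φ − θ_1 − θ_2 = 45.0100° (wrapped to (-180°,180°])

30.004 59.986 45.010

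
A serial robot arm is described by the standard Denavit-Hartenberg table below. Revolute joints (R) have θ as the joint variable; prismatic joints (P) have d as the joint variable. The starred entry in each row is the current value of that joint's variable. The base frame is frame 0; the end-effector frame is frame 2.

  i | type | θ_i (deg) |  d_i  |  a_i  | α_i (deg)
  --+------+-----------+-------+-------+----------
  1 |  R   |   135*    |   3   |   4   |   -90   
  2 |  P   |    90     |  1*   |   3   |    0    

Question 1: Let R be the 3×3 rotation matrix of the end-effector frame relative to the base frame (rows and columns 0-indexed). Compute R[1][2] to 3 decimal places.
End-effector z-axis (col 2 of R) = (-0.7071,-0.7071,0.0000)
R[1][2] = -0.7071

-0.707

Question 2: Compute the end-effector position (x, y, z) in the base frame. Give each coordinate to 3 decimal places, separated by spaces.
-3.536 2.121 0.000

after link 1: o_1 = (-2.8284, 2.8284, 3.0000)
after link 2: o_2 = (-3.5355, 2.1213, 0.0000)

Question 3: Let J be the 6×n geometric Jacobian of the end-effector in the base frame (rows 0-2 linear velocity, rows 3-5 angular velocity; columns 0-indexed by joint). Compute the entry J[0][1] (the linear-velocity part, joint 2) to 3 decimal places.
-0.707

prismatic axis z_1 = (-0.7071,-0.7071,0.0000)
J_v[:, 1] = z_1; J_ω[:, 1] = (0,0,0)
entry J[0][1] = -0.7071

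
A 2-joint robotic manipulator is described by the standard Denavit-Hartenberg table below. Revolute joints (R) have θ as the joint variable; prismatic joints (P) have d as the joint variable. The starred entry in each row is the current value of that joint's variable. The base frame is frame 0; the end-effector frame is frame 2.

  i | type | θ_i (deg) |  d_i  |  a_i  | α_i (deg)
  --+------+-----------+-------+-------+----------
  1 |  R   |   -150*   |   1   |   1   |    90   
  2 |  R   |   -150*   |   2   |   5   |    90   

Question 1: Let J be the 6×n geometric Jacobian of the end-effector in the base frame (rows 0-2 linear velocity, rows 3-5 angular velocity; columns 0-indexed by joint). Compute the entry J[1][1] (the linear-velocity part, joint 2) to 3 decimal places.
-1.250

axis z_1 = (-0.5000,0.8660,0.0000); lever o_n−o_1 = (2.7500,3.8971,-2.5000)
cross product → J_v[:, 1] = (-2.1651,-1.2500,-4.3301)
J_ω[:, 1] = z_1
entry J[1][1] = -1.2500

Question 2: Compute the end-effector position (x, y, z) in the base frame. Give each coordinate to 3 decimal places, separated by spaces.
1.884 3.397 -1.500

after link 1: o_1 = (-0.8660, -0.5000, 1.0000)
after link 2: o_2 = (1.8840, 3.3971, -1.5000)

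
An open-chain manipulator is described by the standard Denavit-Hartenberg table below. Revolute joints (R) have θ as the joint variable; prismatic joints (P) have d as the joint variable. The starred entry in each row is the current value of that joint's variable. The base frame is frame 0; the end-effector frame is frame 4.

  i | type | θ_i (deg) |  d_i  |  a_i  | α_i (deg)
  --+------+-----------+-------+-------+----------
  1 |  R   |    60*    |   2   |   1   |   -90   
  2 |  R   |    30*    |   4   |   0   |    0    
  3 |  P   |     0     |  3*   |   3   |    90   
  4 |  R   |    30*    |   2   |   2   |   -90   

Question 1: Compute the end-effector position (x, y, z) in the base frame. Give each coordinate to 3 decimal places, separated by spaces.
-3.879 9.281 1.366

after link 1: o_1 = (0.5000, 0.8660, 2.0000)
after link 2: o_2 = (-2.9641, 2.8660, 2.0000)
after link 3: o_3 = (-4.2631, 6.6160, 0.5000)
after link 4: o_4 = (-3.8792, 9.2811, 1.3660)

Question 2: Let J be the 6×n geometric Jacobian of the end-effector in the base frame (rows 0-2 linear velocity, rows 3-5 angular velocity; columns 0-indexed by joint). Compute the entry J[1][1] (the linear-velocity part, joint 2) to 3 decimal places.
axis z_1 = (-0.8660,0.5000,0.0000); lever o_n−o_1 = (-4.3792,8.4151,-0.6340)
cross product → J_v[:, 1] = (-0.3170,-0.5490,-5.0981)
J_ω[:, 1] = z_1
entry J[1][1] = -0.5490

-0.549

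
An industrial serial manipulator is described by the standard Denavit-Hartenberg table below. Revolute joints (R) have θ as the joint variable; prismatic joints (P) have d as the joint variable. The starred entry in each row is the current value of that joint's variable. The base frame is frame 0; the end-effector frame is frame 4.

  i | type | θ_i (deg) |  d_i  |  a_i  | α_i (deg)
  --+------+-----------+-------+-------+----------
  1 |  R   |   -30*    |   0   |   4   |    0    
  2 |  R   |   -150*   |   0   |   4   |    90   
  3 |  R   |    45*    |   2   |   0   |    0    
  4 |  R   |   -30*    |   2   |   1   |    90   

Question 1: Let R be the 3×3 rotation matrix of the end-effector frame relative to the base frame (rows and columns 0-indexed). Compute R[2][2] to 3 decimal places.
End-effector z-axis (col 2 of R) = (-0.2588,0.0000,-0.9659)
R[2][2] = -0.9659

-0.966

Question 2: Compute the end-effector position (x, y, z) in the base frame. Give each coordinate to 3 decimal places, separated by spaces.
-1.502 2.000 0.259

after link 1: o_1 = (3.4641, -2.0000, 0.0000)
after link 2: o_2 = (-0.5359, -2.0000, 0.0000)
after link 3: o_3 = (-0.5359, 0.0000, 0.0000)
after link 4: o_4 = (-1.5018, 2.0000, 0.2588)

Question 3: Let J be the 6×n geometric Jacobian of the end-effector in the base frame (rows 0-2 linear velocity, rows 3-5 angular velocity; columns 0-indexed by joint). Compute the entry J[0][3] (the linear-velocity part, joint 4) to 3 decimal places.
axis z_3 = (0.0000,1.0000,0.0000); lever o_n−o_3 = (-0.9659,2.0000,0.2588)
cross product → J_v[:, 3] = (0.2588,-0.0000,0.9659)
J_ω[:, 3] = z_3
entry J[0][3] = 0.2588

0.259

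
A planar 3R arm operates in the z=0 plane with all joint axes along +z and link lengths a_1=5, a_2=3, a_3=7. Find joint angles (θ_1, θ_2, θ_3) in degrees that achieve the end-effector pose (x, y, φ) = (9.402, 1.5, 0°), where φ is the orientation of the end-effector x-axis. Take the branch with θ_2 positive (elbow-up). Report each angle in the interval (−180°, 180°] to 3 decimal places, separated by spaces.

-0.002 149.999 -149.997

wrist centre = target − a_3·(cos φ, sin φ) = (2.4020, 1.5000)
cos θ_2 = (8.0196−5²−3²)/(2·5·3) = -0.8660; θ_2 = 149.9986° (elbow-up)
β = atan2(1.5000,2.4020) = 31.9839°; ψ = atan2(1.5001,2.4020) = 31.9854°
θ_1 = β − ψ = -0.0015°
θ_3 = φ − θ_1 − θ_2 = -149.9971° (wrapped to (-180°,180°])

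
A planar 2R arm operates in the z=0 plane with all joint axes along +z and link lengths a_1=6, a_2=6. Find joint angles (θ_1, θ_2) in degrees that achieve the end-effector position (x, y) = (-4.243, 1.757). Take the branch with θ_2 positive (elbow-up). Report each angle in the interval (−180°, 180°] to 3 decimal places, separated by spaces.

cos θ_2 = (21.0901−6²−6²)/(2·6·6) = -0.7071; θ_2 = 134.9980° (elbow-up)
β = atan2(1.7570,-4.2430) = 157.5059°; ψ = atan2(4.2428,1.7575) = 67.4990°
θ_1 = β − ψ = 90.0069°

90.007 134.998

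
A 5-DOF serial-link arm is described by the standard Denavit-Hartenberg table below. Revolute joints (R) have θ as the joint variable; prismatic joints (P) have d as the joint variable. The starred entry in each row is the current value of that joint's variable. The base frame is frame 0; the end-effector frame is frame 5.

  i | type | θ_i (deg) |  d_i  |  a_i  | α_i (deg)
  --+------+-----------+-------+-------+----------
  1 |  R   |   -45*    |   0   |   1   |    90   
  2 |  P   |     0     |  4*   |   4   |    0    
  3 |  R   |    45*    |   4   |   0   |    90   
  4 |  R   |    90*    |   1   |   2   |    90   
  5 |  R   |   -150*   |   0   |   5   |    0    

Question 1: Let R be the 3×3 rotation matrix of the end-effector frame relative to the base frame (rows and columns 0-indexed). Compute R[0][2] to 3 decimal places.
0.500

End-effector z-axis (col 2 of R) = (0.5000,-0.5000,0.7071)
R[0][2] = 0.5000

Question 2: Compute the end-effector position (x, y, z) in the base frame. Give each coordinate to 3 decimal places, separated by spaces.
-1.224 -6.795 1.061

after link 1: o_1 = (0.7071, -0.7071, 0.0000)
after link 2: o_2 = (0.7071, -6.3640, 0.0000)
after link 3: o_3 = (-2.1213, -9.1924, 0.0000)
after link 4: o_4 = (-3.0355, -11.1066, -0.7071)
after link 5: o_5 = (-1.2237, -6.7947, 1.0607)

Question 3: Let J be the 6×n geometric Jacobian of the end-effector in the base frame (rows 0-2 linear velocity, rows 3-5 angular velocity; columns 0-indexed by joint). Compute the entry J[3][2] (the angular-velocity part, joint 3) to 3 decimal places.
-0.707

axis z_2 = (-0.7071,-0.7071,0.0000); lever o_n−o_2 = (-1.9308,-0.4308,1.0607)
cross product → J_v[:, 2] = (-0.7500,0.7500,-1.0607)
J_ω[:, 2] = z_2
entry J[3][2] = -0.7071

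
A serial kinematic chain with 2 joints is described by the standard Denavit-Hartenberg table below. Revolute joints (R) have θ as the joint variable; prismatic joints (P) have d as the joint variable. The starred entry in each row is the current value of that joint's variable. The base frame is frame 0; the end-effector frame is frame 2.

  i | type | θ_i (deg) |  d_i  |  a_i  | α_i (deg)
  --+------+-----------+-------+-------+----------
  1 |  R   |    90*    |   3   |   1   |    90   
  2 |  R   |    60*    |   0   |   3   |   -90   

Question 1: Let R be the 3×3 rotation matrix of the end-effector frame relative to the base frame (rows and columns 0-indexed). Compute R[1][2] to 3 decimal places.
End-effector z-axis (col 2 of R) = (-0.0000,-0.8660,0.5000)
R[1][2] = -0.8660

-0.866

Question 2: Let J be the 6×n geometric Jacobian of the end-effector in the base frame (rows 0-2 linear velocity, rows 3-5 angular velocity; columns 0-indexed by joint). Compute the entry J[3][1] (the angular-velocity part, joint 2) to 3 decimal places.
axis z_1 = (1.0000,-0.0000,0.0000); lever o_n−o_1 = (-0.0000,1.5000,2.5981)
cross product → J_v[:, 1] = (-0.0000,-2.5981,1.5000)
J_ω[:, 1] = z_1
entry J[3][1] = 1.0000

1.000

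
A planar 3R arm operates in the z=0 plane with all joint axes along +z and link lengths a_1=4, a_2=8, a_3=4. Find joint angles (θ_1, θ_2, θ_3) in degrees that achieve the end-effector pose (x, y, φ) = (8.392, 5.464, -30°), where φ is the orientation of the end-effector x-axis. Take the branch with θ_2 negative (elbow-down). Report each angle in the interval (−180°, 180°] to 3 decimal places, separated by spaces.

120.005 -90.004 -60.000

wrist centre = target − a_3·(cos φ, sin φ) = (4.9279, 7.4640)
cos θ_2 = (79.9955−4²−8²)/(2·4·8) = -0.0001; θ_2 = -90.0040° (elbow-down)
β = atan2(7.4640,4.9279) = 56.5663°; ψ = atan2(-8.0000,3.9994) = -63.4382°
θ_1 = β − ψ = 120.0045°
θ_3 = φ − θ_1 − θ_2 = -60.0005° (wrapped to (-180°,180°])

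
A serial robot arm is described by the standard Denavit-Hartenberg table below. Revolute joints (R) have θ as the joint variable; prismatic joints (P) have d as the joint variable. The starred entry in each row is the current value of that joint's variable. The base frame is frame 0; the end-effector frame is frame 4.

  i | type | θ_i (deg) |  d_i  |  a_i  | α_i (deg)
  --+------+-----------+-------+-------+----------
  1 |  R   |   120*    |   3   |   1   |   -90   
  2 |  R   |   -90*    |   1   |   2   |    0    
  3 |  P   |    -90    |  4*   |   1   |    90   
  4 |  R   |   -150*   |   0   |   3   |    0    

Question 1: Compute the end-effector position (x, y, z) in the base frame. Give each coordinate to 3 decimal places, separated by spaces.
after link 1: o_1 = (-0.5000, 0.8660, 3.0000)
after link 2: o_2 = (-1.3660, 0.3660, 5.0000)
after link 3: o_3 = (-4.3301, -2.5000, 5.0000)
after link 4: o_4 = (-4.3301, 0.5000, 5.0000)

-4.330 0.500 5.000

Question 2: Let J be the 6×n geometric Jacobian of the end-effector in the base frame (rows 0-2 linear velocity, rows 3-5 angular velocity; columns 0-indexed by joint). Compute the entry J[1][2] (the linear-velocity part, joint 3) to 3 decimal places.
-0.500

prismatic axis z_2 = (-0.8660,-0.5000,0.0000)
J_v[:, 2] = z_2; J_ω[:, 2] = (0,0,0)
entry J[1][2] = -0.5000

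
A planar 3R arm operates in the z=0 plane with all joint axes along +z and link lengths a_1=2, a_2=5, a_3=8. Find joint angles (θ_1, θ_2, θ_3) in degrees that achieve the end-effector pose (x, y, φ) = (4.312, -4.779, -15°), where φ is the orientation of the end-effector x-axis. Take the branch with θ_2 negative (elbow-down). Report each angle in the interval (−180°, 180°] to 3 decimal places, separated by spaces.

wrist centre = target − a_3·(cos φ, sin φ) = (-3.4154, -2.7084)
cos θ_2 = (19.0007−2²−5²)/(2·2·5) = -0.5000; θ_2 = -119.9977° (elbow-down)
β = atan2(-2.7084,-3.4154) = -141.5853°; ψ = atan2(-4.3302,-0.4998) = -96.5844°
θ_1 = β − ψ = -45.0009°
θ_3 = φ − θ_1 − θ_2 = 149.9986° (wrapped to (-180°,180°])

-45.001 -119.998 149.999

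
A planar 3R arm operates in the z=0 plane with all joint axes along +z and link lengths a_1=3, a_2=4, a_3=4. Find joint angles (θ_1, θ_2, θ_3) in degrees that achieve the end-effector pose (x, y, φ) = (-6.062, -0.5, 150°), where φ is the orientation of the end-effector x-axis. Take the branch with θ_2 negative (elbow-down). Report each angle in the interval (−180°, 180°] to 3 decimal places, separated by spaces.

wrist centre = target − a_3·(cos φ, sin φ) = (-2.5979, -2.5000)
cos θ_2 = (12.9991−3²−4²)/(2·3·4) = -0.5000; θ_2 = -120.0025° (elbow-down)
β = atan2(-2.5000,-2.5979) = -136.1002°; ψ = atan2(-3.4640,0.9998) = -73.8998°
θ_1 = β − ψ = -62.2003°
θ_3 = φ − θ_1 − θ_2 = -27.7971° (wrapped to (-180°,180°])

-62.200 -120.003 -27.797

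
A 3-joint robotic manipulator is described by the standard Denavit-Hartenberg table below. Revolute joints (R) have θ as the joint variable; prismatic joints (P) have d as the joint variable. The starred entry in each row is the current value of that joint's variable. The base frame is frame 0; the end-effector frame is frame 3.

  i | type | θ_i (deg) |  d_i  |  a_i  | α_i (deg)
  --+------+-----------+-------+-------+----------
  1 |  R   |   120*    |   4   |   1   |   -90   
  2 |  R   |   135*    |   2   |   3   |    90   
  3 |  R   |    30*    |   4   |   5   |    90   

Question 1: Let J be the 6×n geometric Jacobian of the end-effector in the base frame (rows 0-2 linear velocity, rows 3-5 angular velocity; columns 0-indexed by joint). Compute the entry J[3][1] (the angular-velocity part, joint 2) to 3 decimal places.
-0.866

axis z_1 = (-0.8660,-0.5000,0.0000); lever o_n−o_1 = (-2.7197,-4.2893,-8.0116)
cross product → J_v[:, 1] = (4.0058,-6.9383,2.3548)
J_ω[:, 1] = z_1
entry J[3][1] = -0.8660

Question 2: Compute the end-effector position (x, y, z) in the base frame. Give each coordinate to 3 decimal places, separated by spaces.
-3.220 -3.423 -4.012

after link 1: o_1 = (-0.5000, 0.8660, 4.0000)
after link 2: o_2 = (-1.1714, -1.9711, 1.8787)
after link 3: o_3 = (-3.2197, -3.4233, -4.0116)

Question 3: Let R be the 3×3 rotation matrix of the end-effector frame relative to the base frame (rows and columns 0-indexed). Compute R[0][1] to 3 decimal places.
-0.354

End-effector y-axis (col 1 of R) = (-0.3536,0.6124,-0.7071)
R[0][1] = -0.3536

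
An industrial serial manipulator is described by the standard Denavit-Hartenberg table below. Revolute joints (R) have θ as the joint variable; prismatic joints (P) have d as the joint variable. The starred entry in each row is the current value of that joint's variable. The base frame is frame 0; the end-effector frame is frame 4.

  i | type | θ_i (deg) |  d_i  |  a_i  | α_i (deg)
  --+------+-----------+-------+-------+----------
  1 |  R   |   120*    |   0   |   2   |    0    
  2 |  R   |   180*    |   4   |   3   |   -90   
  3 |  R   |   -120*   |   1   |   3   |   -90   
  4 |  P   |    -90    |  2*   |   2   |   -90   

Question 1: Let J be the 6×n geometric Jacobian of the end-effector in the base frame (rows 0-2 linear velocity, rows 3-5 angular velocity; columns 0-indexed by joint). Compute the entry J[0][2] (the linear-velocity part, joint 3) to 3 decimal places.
axis z_2 = (0.8660,0.5000,0.0000); lever o_n−o_2 = (2.7141,1.2990,3.5981)
cross product → J_v[:, 2] = (1.7990,-3.1160,-0.2321)
J_ω[:, 2] = z_2
entry J[0][2] = 1.7990

1.799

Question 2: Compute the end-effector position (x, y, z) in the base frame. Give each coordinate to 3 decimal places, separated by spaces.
3.214 0.433 7.598

after link 1: o_1 = (-1.0000, 1.7321, 0.0000)
after link 2: o_2 = (0.5000, -0.8660, 4.0000)
after link 3: o_3 = (0.6160, 0.9330, 6.5981)
after link 4: o_4 = (3.2141, 0.4330, 7.5981)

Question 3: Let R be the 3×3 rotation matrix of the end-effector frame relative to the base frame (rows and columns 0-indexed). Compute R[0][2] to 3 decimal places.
-0.250

End-effector z-axis (col 2 of R) = (-0.2500,0.4330,0.8660)
R[0][2] = -0.2500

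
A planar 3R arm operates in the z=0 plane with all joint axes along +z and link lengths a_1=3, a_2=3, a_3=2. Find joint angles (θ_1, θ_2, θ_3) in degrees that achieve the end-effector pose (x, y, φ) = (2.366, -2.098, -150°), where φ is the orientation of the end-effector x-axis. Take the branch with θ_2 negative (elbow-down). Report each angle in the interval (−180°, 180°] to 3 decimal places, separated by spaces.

30.002 -90.001 -90.000

wrist centre = target − a_3·(cos φ, sin φ) = (4.0981, -1.0980)
cos θ_2 = (17.9996−3²−3²)/(2·3·3) = -0.0000; θ_2 = -90.0012° (elbow-down)
β = atan2(-1.0980,4.0981) = -14.9991°; ψ = atan2(-3.0000,2.9999) = -45.0006°
θ_1 = β − ψ = 30.0015°
θ_3 = φ − θ_1 − θ_2 = -90.0003° (wrapped to (-180°,180°])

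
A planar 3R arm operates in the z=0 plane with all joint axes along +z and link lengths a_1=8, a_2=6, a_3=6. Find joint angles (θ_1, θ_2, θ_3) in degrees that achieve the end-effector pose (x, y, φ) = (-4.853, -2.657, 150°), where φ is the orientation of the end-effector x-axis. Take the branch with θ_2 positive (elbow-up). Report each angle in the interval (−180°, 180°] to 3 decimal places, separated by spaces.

-135.000 134.999 150.001

wrist centre = target − a_3·(cos φ, sin φ) = (0.3432, -5.6570)
cos θ_2 = (32.1194−8²−6²)/(2·8·6) = -0.7071; θ_2 = 134.9986° (elbow-up)
β = atan2(-5.6570,0.3432) = -86.5287°; ψ = atan2(4.2427,3.7575) = 48.4712°
θ_1 = β − ψ = -134.9999°
θ_3 = φ − θ_1 − θ_2 = 150.0013° (wrapped to (-180°,180°])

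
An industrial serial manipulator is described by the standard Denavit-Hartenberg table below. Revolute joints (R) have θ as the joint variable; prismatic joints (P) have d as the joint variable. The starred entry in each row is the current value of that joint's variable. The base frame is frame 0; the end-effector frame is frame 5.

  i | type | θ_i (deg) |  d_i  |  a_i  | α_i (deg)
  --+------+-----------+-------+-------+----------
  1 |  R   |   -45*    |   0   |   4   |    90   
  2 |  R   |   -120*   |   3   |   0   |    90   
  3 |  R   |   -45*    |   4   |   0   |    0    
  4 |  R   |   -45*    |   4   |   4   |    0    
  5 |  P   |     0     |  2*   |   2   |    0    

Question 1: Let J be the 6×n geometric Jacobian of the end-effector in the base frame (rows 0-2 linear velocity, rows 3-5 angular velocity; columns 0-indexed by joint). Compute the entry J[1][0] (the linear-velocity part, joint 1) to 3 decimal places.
-1.174

axis z_0 = ẑ; lever o_n−o_0 = (-1.1740,5.4166,5.0000)
cross product → J_v[:, 0] = (-5.4166,-1.1740,0.0000)
J_ω[:, 0] = z_0
entry J[1][0] = -1.1740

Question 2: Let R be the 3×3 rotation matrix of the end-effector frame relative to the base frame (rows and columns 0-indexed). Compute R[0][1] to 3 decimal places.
-0.354

End-effector y-axis (col 1 of R) = (-0.3536,0.3536,-0.8660)
R[0][1] = -0.3536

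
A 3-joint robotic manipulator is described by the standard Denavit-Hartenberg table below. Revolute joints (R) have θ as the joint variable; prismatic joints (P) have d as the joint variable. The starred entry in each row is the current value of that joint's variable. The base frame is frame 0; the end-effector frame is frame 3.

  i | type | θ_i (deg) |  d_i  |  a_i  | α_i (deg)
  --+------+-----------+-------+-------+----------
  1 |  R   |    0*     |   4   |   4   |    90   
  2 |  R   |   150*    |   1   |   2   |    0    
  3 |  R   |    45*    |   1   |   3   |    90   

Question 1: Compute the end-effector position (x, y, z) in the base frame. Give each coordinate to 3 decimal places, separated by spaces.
after link 1: o_1 = (4.0000, 0.0000, 4.0000)
after link 2: o_2 = (2.2679, -1.0000, 5.0000)
after link 3: o_3 = (-0.6298, -2.0000, 4.2235)

-0.630 -2.000 4.224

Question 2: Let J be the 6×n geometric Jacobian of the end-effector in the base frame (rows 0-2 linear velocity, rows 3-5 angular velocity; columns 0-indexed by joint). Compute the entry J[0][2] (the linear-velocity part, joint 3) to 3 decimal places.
0.776

axis z_2 = (0.0000,-1.0000,0.0000); lever o_n−o_2 = (-2.8978,-1.0000,-0.7765)
cross product → J_v[:, 2] = (0.7765,-0.0000,-2.8978)
J_ω[:, 2] = z_2
entry J[0][2] = 0.7765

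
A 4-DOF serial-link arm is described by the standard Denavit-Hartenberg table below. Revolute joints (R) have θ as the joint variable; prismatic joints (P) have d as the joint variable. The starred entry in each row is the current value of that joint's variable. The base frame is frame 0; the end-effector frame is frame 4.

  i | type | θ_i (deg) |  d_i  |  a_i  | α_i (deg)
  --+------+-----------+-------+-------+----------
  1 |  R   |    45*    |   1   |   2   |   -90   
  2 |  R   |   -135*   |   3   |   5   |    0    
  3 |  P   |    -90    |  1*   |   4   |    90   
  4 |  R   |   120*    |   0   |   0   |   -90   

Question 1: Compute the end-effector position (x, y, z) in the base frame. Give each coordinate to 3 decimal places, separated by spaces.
after link 1: o_1 = (1.4142, 1.4142, 1.0000)
after link 2: o_2 = (-3.2071, 1.0355, 4.5355)
after link 3: o_3 = (-5.9142, -0.2574, 1.7071)
after link 4: o_4 = (-5.9142, -0.2574, 1.7071)

-5.914 -0.257 1.707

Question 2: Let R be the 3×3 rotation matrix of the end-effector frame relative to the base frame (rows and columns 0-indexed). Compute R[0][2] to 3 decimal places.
End-effector z-axis (col 2 of R) = (0.7866,0.0795,0.6124)
R[0][2] = 0.7866

0.787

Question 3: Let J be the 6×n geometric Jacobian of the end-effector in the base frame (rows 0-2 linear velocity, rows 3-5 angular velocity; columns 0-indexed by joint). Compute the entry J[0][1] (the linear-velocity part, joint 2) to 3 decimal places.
axis z_1 = (-0.7071,0.7071,0.0000); lever o_n−o_1 = (-7.3284,-1.6716,0.7071)
cross product → J_v[:, 1] = (0.5000,0.5000,6.3640)
J_ω[:, 1] = z_1
entry J[0][1] = 0.5000

0.500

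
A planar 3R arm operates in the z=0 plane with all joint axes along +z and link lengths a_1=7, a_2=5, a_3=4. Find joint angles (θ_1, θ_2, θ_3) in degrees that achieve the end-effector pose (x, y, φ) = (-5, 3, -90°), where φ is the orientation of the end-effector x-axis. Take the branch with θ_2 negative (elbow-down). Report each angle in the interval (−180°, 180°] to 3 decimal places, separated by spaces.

161.075 -90.000 -161.075

wrist centre = target − a_3·(cos φ, sin φ) = (-5.0000, 7.0000)
cos θ_2 = (74.0000−7²−5²)/(2·7·5) = 0.0000; θ_2 = -90.0000° (elbow-down)
β = atan2(7.0000,-5.0000) = 125.5377°; ψ = atan2(-5.0000,7.0000) = -35.5377°
θ_1 = β − ψ = 161.0754°
θ_3 = φ − θ_1 − θ_2 = -161.0754° (wrapped to (-180°,180°])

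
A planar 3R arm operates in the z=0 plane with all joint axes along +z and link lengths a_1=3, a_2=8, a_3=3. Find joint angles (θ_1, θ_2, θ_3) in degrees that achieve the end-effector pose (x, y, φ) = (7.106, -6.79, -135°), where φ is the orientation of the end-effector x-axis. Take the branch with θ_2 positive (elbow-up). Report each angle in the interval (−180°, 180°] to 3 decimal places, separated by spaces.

-60.002 45.002 -120.000

wrist centre = target − a_3·(cos φ, sin φ) = (9.2273, -4.6687)
cos θ_2 = (106.9400−3²−8²)/(2·3·8) = 0.7071; θ_2 = 45.0019° (elbow-up)
β = atan2(-4.6687,9.2273) = -26.8377°; ψ = atan2(5.6570,8.6567) = 33.1642°
θ_1 = β − ψ = -60.0019°
θ_3 = φ − θ_1 − θ_2 = -120.0000° (wrapped to (-180°,180°])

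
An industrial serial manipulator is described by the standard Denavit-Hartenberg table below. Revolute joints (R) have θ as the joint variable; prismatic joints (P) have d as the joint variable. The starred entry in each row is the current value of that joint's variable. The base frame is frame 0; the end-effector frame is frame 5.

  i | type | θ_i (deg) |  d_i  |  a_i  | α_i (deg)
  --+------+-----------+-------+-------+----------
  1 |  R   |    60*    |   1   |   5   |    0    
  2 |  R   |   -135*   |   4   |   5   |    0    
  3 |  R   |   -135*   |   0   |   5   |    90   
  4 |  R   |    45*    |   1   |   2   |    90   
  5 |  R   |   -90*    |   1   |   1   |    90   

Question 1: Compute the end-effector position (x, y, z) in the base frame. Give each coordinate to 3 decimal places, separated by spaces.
after link 1: o_1 = (2.5000, 4.3301, 1.0000)
after link 2: o_2 = (3.7941, -0.4995, 5.0000)
after link 3: o_3 = (-0.5360, 2.0005, 5.0000)
after link 4: o_4 = (-1.2608, 3.5736, 6.4142)
after link 5: o_5 = (-2.3731, 3.0612, 5.7071)

-2.373 3.061 5.707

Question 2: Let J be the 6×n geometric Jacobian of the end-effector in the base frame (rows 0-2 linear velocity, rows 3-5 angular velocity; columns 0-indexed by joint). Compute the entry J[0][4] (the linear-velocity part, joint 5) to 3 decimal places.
-0.612

axis z_4 = (-0.6124,0.3536,-0.7071); lever o_n−o_4 = (-1.1124,-0.5125,-0.7071)
cross product → J_v[:, 4] = (-0.6124,0.3536,0.7071)
J_ω[:, 4] = z_4
entry J[0][4] = -0.6124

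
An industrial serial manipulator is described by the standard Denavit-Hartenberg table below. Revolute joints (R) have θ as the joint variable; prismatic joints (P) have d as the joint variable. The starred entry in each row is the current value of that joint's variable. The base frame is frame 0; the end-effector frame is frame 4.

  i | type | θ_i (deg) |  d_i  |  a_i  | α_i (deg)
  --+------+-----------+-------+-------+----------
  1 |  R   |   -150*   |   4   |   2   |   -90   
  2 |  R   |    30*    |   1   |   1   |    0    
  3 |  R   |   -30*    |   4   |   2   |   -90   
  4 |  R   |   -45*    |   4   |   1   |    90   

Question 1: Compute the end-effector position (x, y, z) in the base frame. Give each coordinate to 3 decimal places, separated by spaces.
after link 1: o_1 = (-1.7321, -1.0000, 4.0000)
after link 2: o_2 = (-1.9821, -2.2990, 3.5000)
after link 3: o_3 = (-1.7141, -6.7631, 3.5000)
after link 4: o_4 = (-1.9729, -7.7291, -0.5000)

-1.973 -7.729 -0.500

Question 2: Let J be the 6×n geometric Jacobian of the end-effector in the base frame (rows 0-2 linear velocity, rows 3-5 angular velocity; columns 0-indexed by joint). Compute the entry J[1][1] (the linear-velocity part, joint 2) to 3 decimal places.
2.250

axis z_1 = (0.5000,-0.8660,0.0000); lever o_n−o_1 = (-0.2409,-6.7291,-4.5000)
cross product → J_v[:, 1] = (3.8971,2.2500,-3.5731)
J_ω[:, 1] = z_1
entry J[1][1] = 2.2500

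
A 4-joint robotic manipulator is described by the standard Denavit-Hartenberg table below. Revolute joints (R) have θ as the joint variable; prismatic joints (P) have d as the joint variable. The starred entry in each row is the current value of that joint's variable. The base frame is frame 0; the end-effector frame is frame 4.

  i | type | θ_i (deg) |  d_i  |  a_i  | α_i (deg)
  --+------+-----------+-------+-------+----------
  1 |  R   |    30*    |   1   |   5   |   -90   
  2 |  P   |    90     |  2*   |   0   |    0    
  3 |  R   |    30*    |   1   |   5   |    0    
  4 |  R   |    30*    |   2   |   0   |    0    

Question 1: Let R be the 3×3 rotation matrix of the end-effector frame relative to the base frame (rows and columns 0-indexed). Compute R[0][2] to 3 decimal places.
-0.500

End-effector z-axis (col 2 of R) = (-0.5000,0.8660,0.0000)
R[0][2] = -0.5000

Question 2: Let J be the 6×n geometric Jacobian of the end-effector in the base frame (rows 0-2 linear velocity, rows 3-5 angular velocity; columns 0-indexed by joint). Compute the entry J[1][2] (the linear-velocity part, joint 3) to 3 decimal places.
axis z_2 = (-0.5000,0.8660,0.0000); lever o_n−o_2 = (-3.6651,1.3481,-4.3301)
cross product → J_v[:, 2] = (-3.7500,-2.1651,2.5000)
J_ω[:, 2] = z_2
entry J[1][2] = -2.1651

-2.165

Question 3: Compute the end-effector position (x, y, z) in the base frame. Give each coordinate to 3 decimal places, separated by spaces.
after link 1: o_1 = (4.3301, 2.5000, 1.0000)
after link 2: o_2 = (3.3301, 4.2321, 1.0000)
after link 3: o_3 = (0.6651, 3.8481, -3.3301)
after link 4: o_4 = (-0.3349, 5.5801, -3.3301)

-0.335 5.580 -3.330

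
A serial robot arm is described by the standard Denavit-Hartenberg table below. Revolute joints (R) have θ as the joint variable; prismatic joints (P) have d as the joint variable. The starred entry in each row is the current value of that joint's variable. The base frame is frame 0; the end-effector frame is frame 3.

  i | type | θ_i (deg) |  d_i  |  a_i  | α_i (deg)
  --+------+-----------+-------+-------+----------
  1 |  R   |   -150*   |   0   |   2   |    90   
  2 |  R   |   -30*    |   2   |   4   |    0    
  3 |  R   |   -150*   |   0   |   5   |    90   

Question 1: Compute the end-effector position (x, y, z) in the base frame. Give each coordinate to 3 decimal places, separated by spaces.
-1.402 1.500 -2.000

after link 1: o_1 = (-1.7321, -1.0000, 0.0000)
after link 2: o_2 = (-5.7321, -1.0000, -2.0000)
after link 3: o_3 = (-1.4019, 1.5000, -2.0000)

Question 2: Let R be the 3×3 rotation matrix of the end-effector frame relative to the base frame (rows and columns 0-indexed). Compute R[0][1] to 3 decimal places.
-0.500

End-effector y-axis (col 1 of R) = (-0.5000,0.8660,0.0000)
R[0][1] = -0.5000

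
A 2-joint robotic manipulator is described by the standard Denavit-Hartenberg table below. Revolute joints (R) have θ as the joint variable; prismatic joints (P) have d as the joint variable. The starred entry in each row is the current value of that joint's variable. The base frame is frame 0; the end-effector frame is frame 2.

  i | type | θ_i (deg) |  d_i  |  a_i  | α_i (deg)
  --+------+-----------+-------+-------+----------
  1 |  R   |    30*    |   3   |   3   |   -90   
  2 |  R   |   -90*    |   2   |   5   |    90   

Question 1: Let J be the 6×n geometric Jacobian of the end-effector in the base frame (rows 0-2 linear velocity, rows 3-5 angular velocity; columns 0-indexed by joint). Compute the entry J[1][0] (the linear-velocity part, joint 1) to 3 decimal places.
1.598

axis z_0 = ẑ; lever o_n−o_0 = (1.5981,3.2321,8.0000)
cross product → J_v[:, 0] = (-3.2321,1.5981,0.0000)
J_ω[:, 0] = z_0
entry J[1][0] = 1.5981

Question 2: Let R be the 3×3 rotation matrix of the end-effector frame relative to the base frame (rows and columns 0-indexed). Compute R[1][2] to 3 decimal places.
-0.500

End-effector z-axis (col 2 of R) = (-0.8660,-0.5000,0.0000)
R[1][2] = -0.5000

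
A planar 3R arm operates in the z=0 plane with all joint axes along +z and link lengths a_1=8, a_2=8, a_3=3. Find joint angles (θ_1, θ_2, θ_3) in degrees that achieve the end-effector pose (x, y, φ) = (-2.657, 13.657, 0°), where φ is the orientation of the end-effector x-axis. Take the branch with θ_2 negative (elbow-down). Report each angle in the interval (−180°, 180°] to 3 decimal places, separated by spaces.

134.999 -44.996 -90.002

wrist centre = target − a_3·(cos φ, sin φ) = (-5.6570, 13.6570)
cos θ_2 = (218.5153−8²−8²)/(2·8·8) = 0.7072; θ_2 = -44.9964° (elbow-down)
β = atan2(13.6570,-5.6570) = 112.5003°; ψ = atan2(-5.6565,13.6572) = -22.4982°
θ_1 = β − ψ = 134.9985°
θ_3 = φ − θ_1 − θ_2 = -90.0021° (wrapped to (-180°,180°])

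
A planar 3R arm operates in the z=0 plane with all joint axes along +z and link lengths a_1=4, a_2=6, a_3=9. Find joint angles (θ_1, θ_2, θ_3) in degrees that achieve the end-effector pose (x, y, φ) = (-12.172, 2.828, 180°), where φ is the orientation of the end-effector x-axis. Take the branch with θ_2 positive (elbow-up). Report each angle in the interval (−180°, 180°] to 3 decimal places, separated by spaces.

wrist centre = target − a_3·(cos φ, sin φ) = (-3.1720, 2.8280)
cos θ_2 = (18.0592−4²−6²)/(2·4·6) = -0.7071; θ_2 = 134.9995° (elbow-up)
β = atan2(2.8280,-3.1720) = 138.2814°; ψ = atan2(4.2427,-0.2426) = 93.2727°
θ_1 = β − ψ = 45.0087°
θ_3 = φ − θ_1 − θ_2 = -0.0082° (wrapped to (-180°,180°])

45.009 135.000 -0.008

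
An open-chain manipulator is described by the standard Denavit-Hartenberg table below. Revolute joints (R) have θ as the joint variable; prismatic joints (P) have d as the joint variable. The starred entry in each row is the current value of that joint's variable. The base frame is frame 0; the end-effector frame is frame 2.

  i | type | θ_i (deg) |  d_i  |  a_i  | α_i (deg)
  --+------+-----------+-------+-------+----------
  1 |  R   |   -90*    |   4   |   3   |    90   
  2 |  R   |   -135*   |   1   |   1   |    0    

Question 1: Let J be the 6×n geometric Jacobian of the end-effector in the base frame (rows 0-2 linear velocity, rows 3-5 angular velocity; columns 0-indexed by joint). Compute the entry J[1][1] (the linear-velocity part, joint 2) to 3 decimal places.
axis z_1 = (-1.0000,-0.0000,0.0000); lever o_n−o_1 = (-1.0000,0.7071,-0.7071)
cross product → J_v[:, 1] = (0.0000,-0.7071,-0.7071)
J_ω[:, 1] = z_1
entry J[1][1] = -0.7071

-0.707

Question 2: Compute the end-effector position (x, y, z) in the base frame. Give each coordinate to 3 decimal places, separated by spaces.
after link 1: o_1 = (0.0000, -3.0000, 4.0000)
after link 2: o_2 = (-1.0000, -2.2929, 3.2929)

-1.000 -2.293 3.293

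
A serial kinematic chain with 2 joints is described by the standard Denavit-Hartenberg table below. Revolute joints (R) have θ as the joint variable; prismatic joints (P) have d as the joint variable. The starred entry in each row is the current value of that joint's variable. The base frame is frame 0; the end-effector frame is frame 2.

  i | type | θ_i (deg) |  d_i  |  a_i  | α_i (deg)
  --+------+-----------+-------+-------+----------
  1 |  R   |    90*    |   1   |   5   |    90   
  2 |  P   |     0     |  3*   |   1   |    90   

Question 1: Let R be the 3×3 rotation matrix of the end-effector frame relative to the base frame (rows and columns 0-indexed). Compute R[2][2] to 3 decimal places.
End-effector z-axis (col 2 of R) = (0.0000,-0.0000,-1.0000)
R[2][2] = -1.0000

-1.000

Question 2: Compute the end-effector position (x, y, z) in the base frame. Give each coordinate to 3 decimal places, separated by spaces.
after link 1: o_1 = (0.0000, 5.0000, 1.0000)
after link 2: o_2 = (3.0000, 6.0000, 1.0000)

3.000 6.000 1.000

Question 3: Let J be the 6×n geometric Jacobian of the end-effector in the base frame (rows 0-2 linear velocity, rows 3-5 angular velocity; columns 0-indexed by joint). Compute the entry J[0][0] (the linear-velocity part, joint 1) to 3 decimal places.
-6.000

axis z_0 = ẑ; lever o_n−o_0 = (3.0000,6.0000,1.0000)
cross product → J_v[:, 0] = (-6.0000,3.0000,0.0000)
J_ω[:, 0] = z_0
entry J[0][0] = -6.0000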